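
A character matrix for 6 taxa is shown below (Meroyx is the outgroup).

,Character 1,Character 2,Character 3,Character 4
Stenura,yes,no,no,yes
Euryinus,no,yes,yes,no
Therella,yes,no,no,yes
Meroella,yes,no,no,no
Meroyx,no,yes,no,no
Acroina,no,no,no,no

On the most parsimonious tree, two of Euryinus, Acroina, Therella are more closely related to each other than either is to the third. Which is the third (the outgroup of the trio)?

Euryinus

Character polarity is set by the outgroup: the derived state is whichever differs from the outgroup's state, so for Character 2 the derived state is 'no', and for the remaining characters it is 'yes'.
Only Meroella, Stenura, and Therella show the derived state 'yes' for Character 1, supporting them as a clade.
Character 2 (derived state 'no') is shared by Acroina, Meroella, Stenura, and Therella — a synapomorphy uniting that clade.
Character 3 (derived state 'yes') is unique to Euryinus (autapomorphy; uninformative for grouping).
Only Stenura and Therella show the derived state 'yes' for Character 4, supporting them as a clade.
Most parsimonious ingroup topology: (((Meroella,(Stenura,Therella)),Acroina),Euryinus).
Acroina and Therella share a more recent common ancestor with each other than either does with Euryinus, so Euryinus is the least closely related of the three.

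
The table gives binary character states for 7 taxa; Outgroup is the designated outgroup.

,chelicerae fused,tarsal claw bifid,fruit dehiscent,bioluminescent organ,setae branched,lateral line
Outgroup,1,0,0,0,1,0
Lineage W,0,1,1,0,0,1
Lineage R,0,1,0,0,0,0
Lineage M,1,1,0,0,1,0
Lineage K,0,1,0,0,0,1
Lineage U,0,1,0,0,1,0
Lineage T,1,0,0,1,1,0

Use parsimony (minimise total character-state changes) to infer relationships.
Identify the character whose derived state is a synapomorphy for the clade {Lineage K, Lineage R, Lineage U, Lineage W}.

Character polarity is set by the outgroup: the derived state is whichever differs from the outgroup's state, so for chelicerae fused, setae branched the derived state is '0', and for the remaining characters it is '1'.
chelicerae fused: derived state '0' in Lineage K, Lineage R, Lineage U, and Lineage W only — synapomorphy for {Lineage K, Lineage R, Lineage U, Lineage W}.
Only Lineage K, Lineage M, Lineage R, Lineage U, and Lineage W show the derived state '1' for tarsal claw bifid, supporting them as a clade.
fruit dehiscent: derived state '1' in Lineage W only — an autapomorphy, so it tells us nothing about relationships among taxa.
bioluminescent organ (derived state '1') is unique to Lineage T (autapomorphy; uninformative for grouping).
setae branched: derived state '0' in Lineage K, Lineage R, and Lineage W only — synapomorphy for {Lineage K, Lineage R, Lineage W}.
lateral line (derived state '1') is shared by Lineage K and Lineage W — a synapomorphy uniting that clade.
Most parsimonious ingroup topology: (((((Lineage W,Lineage K),Lineage R),Lineage U),Lineage M),Lineage T).
The clade {Lineage K, Lineage R, Lineage U, Lineage W} is supported by chelicerae fused: its derived state '0' occurs in exactly those taxa and in no other taxon (including the outgroup).

chelicerae fused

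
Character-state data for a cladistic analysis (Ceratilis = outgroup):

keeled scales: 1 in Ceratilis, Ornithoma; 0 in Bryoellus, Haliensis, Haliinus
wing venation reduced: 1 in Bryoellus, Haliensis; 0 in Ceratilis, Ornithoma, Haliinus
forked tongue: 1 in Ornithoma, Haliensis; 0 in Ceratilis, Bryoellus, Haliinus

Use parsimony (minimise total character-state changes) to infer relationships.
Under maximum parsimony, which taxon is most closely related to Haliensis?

Bryoellus

Character polarity is set by the outgroup: the derived state is whichever differs from the outgroup's state, so for keeled scales the derived state is '0', and for the remaining characters it is '1'.
keeled scales: derived state '0' in Bryoellus, Haliensis, and Haliinus only — synapomorphy for {Bryoellus, Haliensis, Haliinus}.
wing venation reduced: derived state '1' in Bryoellus and Haliensis only — synapomorphy for {Bryoellus, Haliensis}.
forked tongue groups Haliensis and Ornithoma, which is incompatible with the clades supported by the remaining characters; treating it as convergent (homoplasy) costs fewer steps than any alternative tree.
Most parsimonious ingroup topology: (Ornithoma,((Bryoellus,Haliensis),Haliinus)).
Haliensis and Bryoellus form a cherry on this tree, so they are sister taxa.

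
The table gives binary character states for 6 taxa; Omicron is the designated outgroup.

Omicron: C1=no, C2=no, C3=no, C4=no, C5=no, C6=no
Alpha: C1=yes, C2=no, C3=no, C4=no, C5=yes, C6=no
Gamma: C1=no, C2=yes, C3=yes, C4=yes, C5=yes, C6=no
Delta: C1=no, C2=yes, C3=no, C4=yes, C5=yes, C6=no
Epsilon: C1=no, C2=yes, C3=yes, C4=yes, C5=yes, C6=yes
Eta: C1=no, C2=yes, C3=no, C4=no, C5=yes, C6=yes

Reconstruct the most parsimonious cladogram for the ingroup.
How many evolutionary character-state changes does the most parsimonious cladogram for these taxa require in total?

7

The outgroup has state 'no' for every character, so 'yes' is the derived state throughout.
C1 (derived state 'yes') is unique to Alpha (autapomorphy; uninformative for grouping).
Only Delta, Epsilon, Eta, and Gamma show the derived state 'yes' for C2, supporting them as a clade.
Only Epsilon and Gamma show the derived state 'yes' for C3, supporting them as a clade.
C4: derived state 'yes' in Delta, Epsilon, and Gamma only — synapomorphy for {Delta, Epsilon, Gamma}.
All ingroup taxa share the derived state 'yes' for C5; it defines the ingroup but does not resolve relationships within it.
C6 groups Epsilon and Eta, which is incompatible with the clades supported by the remaining characters; treating it as convergent (homoplasy) costs fewer steps than any alternative tree.
Most parsimonious ingroup topology: (Alpha,(((Gamma,Epsilon),Delta),Eta)).
Changes per character on this tree: C1: 1; C2: 1; C3: 1; C4: 1; C5: 1; C6: 2.
Total = 7.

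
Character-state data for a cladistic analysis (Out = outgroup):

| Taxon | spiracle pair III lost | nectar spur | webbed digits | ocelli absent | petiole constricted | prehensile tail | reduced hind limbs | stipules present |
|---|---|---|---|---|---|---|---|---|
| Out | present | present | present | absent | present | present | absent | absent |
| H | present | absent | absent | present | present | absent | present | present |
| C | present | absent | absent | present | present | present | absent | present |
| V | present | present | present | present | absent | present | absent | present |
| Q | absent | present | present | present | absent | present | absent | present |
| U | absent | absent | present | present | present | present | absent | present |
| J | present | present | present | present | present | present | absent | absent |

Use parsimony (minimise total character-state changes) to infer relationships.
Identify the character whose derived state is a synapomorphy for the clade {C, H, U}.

nectar spur

Character polarity is set by the outgroup: the derived state is whichever differs from the outgroup's state, so for spiracle pair III lost, nectar spur, webbed digits, petiole constricted, prehensile tail the derived state is 'absent', and for the remaining characters it is 'present'.
spiracle pair III lost groups Q and U, which is incompatible with the clades supported by the remaining characters; treating it as convergent (homoplasy) costs fewer steps than any alternative tree.
Only C, H, and U show the derived state 'absent' for nectar spur, supporting them as a clade.
webbed digits: derived state 'absent' in C and H only — synapomorphy for {C, H}.
All ingroup taxa share the derived state 'present' for ocelli absent; it defines the ingroup but does not resolve relationships within it.
Only Q and V show the derived state 'absent' for petiole constricted, supporting them as a clade.
prehensile tail (derived state 'absent') is unique to H (autapomorphy; uninformative for grouping).
reduced hind limbs: derived state 'present' in H only — an autapomorphy, so it tells us nothing about relationships among taxa.
stipules present: derived state 'present' in C, H, Q, U, and V only — synapomorphy for {C, H, Q, U, V}.
Most parsimonious ingroup topology: ((((H,C),U),(V,Q)),J).
The clade {C, H, U} is supported by nectar spur: its derived state 'absent' occurs in exactly those taxa and in no other taxon (including the outgroup).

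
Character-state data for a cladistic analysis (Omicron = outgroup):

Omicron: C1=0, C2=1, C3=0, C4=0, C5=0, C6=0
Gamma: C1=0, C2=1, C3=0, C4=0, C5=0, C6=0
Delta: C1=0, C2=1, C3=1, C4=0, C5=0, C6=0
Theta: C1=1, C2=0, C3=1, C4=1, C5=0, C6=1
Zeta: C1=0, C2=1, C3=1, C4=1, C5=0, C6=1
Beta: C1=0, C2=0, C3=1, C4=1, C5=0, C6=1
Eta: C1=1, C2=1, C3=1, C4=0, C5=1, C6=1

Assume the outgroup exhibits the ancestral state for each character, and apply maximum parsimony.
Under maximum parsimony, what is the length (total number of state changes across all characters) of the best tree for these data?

7

Character polarity is set by the outgroup: the derived state is whichever differs from the outgroup's state, so for C2 the derived state is '0', and for the remaining characters it is '1'.
C1 groups Eta and Theta, which is incompatible with the clades supported by the remaining characters; treating it as convergent (homoplasy) costs fewer steps than any alternative tree.
C2 (derived state '0') is shared by Beta and Theta — a synapomorphy uniting that clade.
C3: derived state '1' in Beta, Delta, Eta, Theta, and Zeta only — synapomorphy for {Beta, Delta, Eta, Theta, Zeta}.
C4 (derived state '1') is shared by Beta, Theta, and Zeta — a synapomorphy uniting that clade.
C5: derived state '1' in Eta only — an autapomorphy, so it tells us nothing about relationships among taxa.
C6: derived state '1' in Beta, Eta, Theta, and Zeta only — synapomorphy for {Beta, Eta, Theta, Zeta}.
Most parsimonious ingroup topology: (Gamma,(Delta,(((Theta,Beta),Zeta),Eta))).
Changes per character on this tree: C1: 2; C2: 1; C3: 1; C4: 1; C5: 1; C6: 1.
Total = 7.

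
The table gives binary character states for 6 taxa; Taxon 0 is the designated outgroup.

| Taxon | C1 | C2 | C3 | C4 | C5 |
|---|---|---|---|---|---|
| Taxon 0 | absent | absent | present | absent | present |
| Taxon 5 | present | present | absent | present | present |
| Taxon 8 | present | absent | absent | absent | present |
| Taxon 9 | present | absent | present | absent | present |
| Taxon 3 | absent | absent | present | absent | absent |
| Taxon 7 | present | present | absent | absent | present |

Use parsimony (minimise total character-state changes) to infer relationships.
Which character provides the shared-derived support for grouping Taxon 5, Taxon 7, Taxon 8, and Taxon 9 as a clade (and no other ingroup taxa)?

Character polarity is set by the outgroup: the derived state is whichever differs from the outgroup's state, so for C3, C5 the derived state is 'absent', and for the remaining characters it is 'present'.
Only Taxon 5, Taxon 7, Taxon 8, and Taxon 9 show the derived state 'present' for C1, supporting them as a clade.
Only Taxon 5 and Taxon 7 show the derived state 'present' for C2, supporting them as a clade.
C3 (derived state 'absent') is shared by Taxon 5, Taxon 7, and Taxon 8 — a synapomorphy uniting that clade.
C4: derived state 'present' in Taxon 5 only — an autapomorphy, so it tells us nothing about relationships among taxa.
C5: derived state 'absent' in Taxon 3 only — an autapomorphy, so it tells us nothing about relationships among taxa.
Most parsimonious ingroup topology: ((((Taxon 5,Taxon 7),Taxon 8),Taxon 9),Taxon 3).
The clade {Taxon 5, Taxon 7, Taxon 8, Taxon 9} is supported by C1: its derived state 'present' occurs in exactly those taxa and in no other taxon (including the outgroup).

C1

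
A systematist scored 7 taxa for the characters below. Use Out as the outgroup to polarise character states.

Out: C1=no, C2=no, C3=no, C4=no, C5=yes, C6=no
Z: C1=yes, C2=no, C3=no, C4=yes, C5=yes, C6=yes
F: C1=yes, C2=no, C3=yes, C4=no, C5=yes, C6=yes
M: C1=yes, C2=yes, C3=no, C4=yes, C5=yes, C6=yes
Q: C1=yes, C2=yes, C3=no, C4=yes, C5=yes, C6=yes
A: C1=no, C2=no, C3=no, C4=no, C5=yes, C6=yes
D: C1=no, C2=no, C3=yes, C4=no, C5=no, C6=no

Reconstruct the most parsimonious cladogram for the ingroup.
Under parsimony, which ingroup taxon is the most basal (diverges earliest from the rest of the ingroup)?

Character polarity is set by the outgroup: the derived state is whichever differs from the outgroup's state, so for C5 the derived state is 'no', and for the remaining characters it is 'yes'.
Only F, M, Q, and Z show the derived state 'yes' for C1, supporting them as a clade.
C2: derived state 'yes' in M and Q only — synapomorphy for {M, Q}.
C3 (state 'yes') occurs in D and F but conflicts with the nesting implied by the other characters — most parsimoniously interpreted as homoplasy.
C4 (derived state 'yes') is shared by M, Q, and Z — a synapomorphy uniting that clade.
C5: derived state 'no' in D only — an autapomorphy, so it tells us nothing about relationships among taxa.
C6: derived state 'yes' in A, F, M, Q, and Z only — synapomorphy for {A, F, M, Q, Z}.
Most parsimonious ingroup topology: ((((Z,(M,Q)),F),A),D).
D is sister to the clade containing all other ingroup taxa, so it is the earliest-diverging (most basal) ingroup lineage.

D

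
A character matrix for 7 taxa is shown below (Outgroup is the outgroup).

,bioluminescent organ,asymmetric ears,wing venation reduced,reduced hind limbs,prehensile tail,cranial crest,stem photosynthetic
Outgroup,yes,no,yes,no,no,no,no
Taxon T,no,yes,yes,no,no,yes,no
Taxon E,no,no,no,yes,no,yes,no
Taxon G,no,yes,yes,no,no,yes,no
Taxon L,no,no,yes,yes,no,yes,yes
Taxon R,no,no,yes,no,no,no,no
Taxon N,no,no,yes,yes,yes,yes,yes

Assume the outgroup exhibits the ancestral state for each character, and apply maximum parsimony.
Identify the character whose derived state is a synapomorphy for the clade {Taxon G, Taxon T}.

asymmetric ears

Character polarity is set by the outgroup: the derived state is whichever differs from the outgroup's state, so for bioluminescent organ, wing venation reduced the derived state is 'no', and for the remaining characters it is 'yes'.
bioluminescent organ (derived state 'no') is shared by all ingroup taxa — unites the whole ingroup.
asymmetric ears: derived state 'yes' in Taxon G and Taxon T only — synapomorphy for {Taxon G, Taxon T}.
wing venation reduced: derived state 'no' in Taxon E only — an autapomorphy, so it tells us nothing about relationships among taxa.
reduced hind limbs (derived state 'yes') is shared by Taxon E, Taxon L, and Taxon N — a synapomorphy uniting that clade.
prehensile tail: derived state 'yes' in Taxon N only — an autapomorphy, so it tells us nothing about relationships among taxa.
cranial crest (derived state 'yes') is shared by Taxon E, Taxon G, Taxon L, Taxon N, and Taxon T — a synapomorphy uniting that clade.
stem photosynthetic (derived state 'yes') is shared by Taxon L and Taxon N — a synapomorphy uniting that clade.
Most parsimonious ingroup topology: (((Taxon T,Taxon G),(Taxon E,(Taxon L,Taxon N))),Taxon R).
The clade {Taxon G, Taxon T} is supported by asymmetric ears: its derived state 'yes' occurs in exactly those taxa and in no other taxon (including the outgroup).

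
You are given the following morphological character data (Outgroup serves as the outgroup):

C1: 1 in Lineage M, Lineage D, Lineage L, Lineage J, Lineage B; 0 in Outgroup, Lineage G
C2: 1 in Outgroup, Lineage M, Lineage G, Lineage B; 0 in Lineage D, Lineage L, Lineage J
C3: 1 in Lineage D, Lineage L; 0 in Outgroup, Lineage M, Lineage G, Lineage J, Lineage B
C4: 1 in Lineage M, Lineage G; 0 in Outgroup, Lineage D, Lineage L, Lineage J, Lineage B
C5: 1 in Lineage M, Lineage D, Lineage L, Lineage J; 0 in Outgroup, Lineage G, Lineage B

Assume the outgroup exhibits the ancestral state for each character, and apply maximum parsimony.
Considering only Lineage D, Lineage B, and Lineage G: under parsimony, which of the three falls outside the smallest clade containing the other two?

Lineage G

Character polarity is set by the outgroup: the derived state is whichever differs from the outgroup's state, so for C2 the derived state is '0', and for the remaining characters it is '1'.
C1: derived state '1' in Lineage B, Lineage D, Lineage J, Lineage L, and Lineage M only — synapomorphy for {Lineage B, Lineage D, Lineage J, Lineage L, Lineage M}.
Only Lineage D, Lineage J, and Lineage L show the derived state '0' for C2, supporting them as a clade.
C3: derived state '1' in Lineage D and Lineage L only — synapomorphy for {Lineage D, Lineage L}.
C4 (state '1') occurs in Lineage G and Lineage M but conflicts with the nesting implied by the other characters — most parsimoniously interpreted as homoplasy.
Only Lineage D, Lineage J, Lineage L, and Lineage M show the derived state '1' for C5, supporting them as a clade.
Most parsimonious ingroup topology: (((Lineage M,((Lineage D,Lineage L),Lineage J)),Lineage B),Lineage G).
Lineage B and Lineage D share a more recent common ancestor with each other than either does with Lineage G, so Lineage G is the least closely related of the three.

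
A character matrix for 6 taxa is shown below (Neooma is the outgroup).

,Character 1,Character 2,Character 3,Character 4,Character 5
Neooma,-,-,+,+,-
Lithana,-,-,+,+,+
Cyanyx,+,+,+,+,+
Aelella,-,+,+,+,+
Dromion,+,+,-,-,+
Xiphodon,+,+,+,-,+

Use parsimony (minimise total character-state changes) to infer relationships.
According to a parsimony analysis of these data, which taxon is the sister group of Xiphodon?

Character polarity is set by the outgroup: the derived state is whichever differs from the outgroup's state, so for Character 3, Character 4 the derived state is '-', and for the remaining characters it is '+'.
Character 1: derived state '+' in Cyanyx, Dromion, and Xiphodon only — synapomorphy for {Cyanyx, Dromion, Xiphodon}.
Character 2: derived state '+' in Aelella, Cyanyx, Dromion, and Xiphodon only — synapomorphy for {Aelella, Cyanyx, Dromion, Xiphodon}.
Character 3: derived state '-' in Dromion only — an autapomorphy, so it tells us nothing about relationships among taxa.
Character 4: derived state '-' in Dromion and Xiphodon only — synapomorphy for {Dromion, Xiphodon}.
All ingroup taxa share the derived state '+' for Character 5; it defines the ingroup but does not resolve relationships within it.
Most parsimonious ingroup topology: (Lithana,((Cyanyx,(Dromion,Xiphodon)),Aelella)).
Xiphodon and Dromion form a cherry on this tree, so they are sister taxa.

Dromion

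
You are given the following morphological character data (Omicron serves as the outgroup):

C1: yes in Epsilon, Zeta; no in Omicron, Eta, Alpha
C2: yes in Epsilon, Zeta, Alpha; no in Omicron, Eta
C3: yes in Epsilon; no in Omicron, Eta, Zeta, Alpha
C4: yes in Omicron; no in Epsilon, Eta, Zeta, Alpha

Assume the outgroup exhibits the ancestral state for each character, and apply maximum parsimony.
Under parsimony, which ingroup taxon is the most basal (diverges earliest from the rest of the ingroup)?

Character polarity is set by the outgroup: the derived state is whichever differs from the outgroup's state, so for C4 the derived state is 'no', and for the remaining characters it is 'yes'.
Only Epsilon and Zeta show the derived state 'yes' for C1, supporting them as a clade.
C2: derived state 'yes' in Alpha, Epsilon, and Zeta only — synapomorphy for {Alpha, Epsilon, Zeta}.
C3: derived state 'yes' in Epsilon only — an autapomorphy, so it tells us nothing about relationships among taxa.
C4 (derived state 'no') is shared by all ingroup taxa — unites the whole ingroup.
Most parsimonious ingroup topology: (((Epsilon,Zeta),Alpha),Eta).
Eta is sister to the clade containing all other ingroup taxa, so it is the earliest-diverging (most basal) ingroup lineage.

Eta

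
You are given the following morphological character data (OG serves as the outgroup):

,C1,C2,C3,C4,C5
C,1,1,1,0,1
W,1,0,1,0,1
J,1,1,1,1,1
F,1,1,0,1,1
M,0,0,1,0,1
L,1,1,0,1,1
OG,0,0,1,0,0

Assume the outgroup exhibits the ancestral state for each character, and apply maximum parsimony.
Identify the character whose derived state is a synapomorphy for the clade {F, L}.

Character polarity is set by the outgroup: the derived state is whichever differs from the outgroup's state, so for C3 the derived state is '0', and for the remaining characters it is '1'.
C1 (derived state '1') is shared by C, F, J, L, and W — a synapomorphy uniting that clade.
C2: derived state '1' in C, F, J, and L only — synapomorphy for {C, F, J, L}.
C3: derived state '0' in F and L only — synapomorphy for {F, L}.
Only F, J, and L show the derived state '1' for C4, supporting them as a clade.
All ingroup taxa share the derived state '1' for C5; it defines the ingroup but does not resolve relationships within it.
Most parsimonious ingroup topology: (M,(W,(((F,L),J),C))).
The clade {F, L} is supported by C3: its derived state '0' occurs in exactly those taxa and in no other taxon (including the outgroup).

C3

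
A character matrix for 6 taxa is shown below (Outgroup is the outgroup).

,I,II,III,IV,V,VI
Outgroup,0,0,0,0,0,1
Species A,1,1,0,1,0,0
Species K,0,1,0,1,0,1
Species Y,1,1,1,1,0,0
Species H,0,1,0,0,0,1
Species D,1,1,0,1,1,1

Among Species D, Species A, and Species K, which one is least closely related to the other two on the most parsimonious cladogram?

Species K

Character polarity is set by the outgroup: the derived state is whichever differs from the outgroup's state, so for VI the derived state is '0', and for the remaining characters it is '1'.
I (derived state '1') is shared by Species A, Species D, and Species Y — a synapomorphy uniting that clade.
II (derived state '1') is shared by all ingroup taxa — unites the whole ingroup.
III (derived state '1') is unique to Species Y (autapomorphy; uninformative for grouping).
IV: derived state '1' in Species A, Species D, Species K, and Species Y only — synapomorphy for {Species A, Species D, Species K, Species Y}.
V (derived state '1') is unique to Species D (autapomorphy; uninformative for grouping).
VI: derived state '0' in Species A and Species Y only — synapomorphy for {Species A, Species Y}.
Most parsimonious ingroup topology: ((((Species A,Species Y),Species D),Species K),Species H).
Species D and Species A share a more recent common ancestor with each other than either does with Species K, so Species K is the least closely related of the three.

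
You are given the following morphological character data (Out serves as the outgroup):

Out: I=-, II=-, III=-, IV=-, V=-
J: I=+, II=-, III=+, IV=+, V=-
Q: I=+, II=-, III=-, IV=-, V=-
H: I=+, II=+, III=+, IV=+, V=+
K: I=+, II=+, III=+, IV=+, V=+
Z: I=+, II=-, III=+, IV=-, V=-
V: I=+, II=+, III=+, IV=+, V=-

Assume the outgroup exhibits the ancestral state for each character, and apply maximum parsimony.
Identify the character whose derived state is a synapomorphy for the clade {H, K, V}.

The outgroup has state '-' for every character, so '+' is the derived state throughout.
I (derived state '+') is shared by all ingroup taxa — unites the whole ingroup.
II (derived state '+') is shared by H, K, and V — a synapomorphy uniting that clade.
Only H, J, K, V, and Z show the derived state '+' for III, supporting them as a clade.
IV: derived state '+' in H, J, K, and V only — synapomorphy for {H, J, K, V}.
V (derived state '+') is shared by H and K — a synapomorphy uniting that clade.
Most parsimonious ingroup topology: (((J,((H,K),V)),Z),Q).
The clade {H, K, V} is supported by II: its derived state '+' occurs in exactly those taxa and in no other taxon (including the outgroup).

II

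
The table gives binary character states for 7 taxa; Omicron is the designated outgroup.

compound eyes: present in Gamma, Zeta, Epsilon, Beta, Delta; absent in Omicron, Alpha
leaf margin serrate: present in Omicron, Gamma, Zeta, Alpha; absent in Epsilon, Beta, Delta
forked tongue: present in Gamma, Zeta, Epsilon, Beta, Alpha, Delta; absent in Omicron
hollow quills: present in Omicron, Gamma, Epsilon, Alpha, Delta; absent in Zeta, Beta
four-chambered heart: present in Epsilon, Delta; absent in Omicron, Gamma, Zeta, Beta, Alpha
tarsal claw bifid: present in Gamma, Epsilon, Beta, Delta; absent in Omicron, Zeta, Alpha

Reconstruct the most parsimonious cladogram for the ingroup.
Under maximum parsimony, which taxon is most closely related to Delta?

Epsilon

Character polarity is set by the outgroup: the derived state is whichever differs from the outgroup's state, so for leaf margin serrate, hollow quills the derived state is 'absent', and for the remaining characters it is 'present'.
Only Beta, Delta, Epsilon, Gamma, and Zeta show the derived state 'present' for compound eyes, supporting them as a clade.
leaf margin serrate: derived state 'absent' in Beta, Delta, and Epsilon only — synapomorphy for {Beta, Delta, Epsilon}.
All ingroup taxa share the derived state 'present' for forked tongue; it defines the ingroup but does not resolve relationships within it.
hollow quills groups Beta and Zeta, which is incompatible with the clades supported by the remaining characters; treating it as convergent (homoplasy) costs fewer steps than any alternative tree.
four-chambered heart (derived state 'present') is shared by Delta and Epsilon — a synapomorphy uniting that clade.
tarsal claw bifid: derived state 'present' in Beta, Delta, Epsilon, and Gamma only — synapomorphy for {Beta, Delta, Epsilon, Gamma}.
Most parsimonious ingroup topology: (((Gamma,((Epsilon,Delta),Beta)),Zeta),Alpha).
Delta and Epsilon form a cherry on this tree, so they are sister taxa.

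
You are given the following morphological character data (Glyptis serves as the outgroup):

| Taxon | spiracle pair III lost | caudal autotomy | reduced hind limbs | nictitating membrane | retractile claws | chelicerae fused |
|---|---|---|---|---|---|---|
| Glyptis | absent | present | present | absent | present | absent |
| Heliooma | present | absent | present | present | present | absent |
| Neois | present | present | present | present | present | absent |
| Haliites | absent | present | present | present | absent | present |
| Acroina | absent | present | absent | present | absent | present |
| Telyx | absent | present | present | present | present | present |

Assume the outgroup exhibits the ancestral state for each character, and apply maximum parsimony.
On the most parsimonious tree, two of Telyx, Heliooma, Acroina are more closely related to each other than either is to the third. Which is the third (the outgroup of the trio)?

Heliooma

Character polarity is set by the outgroup: the derived state is whichever differs from the outgroup's state, so for caudal autotomy, reduced hind limbs, retractile claws the derived state is 'absent', and for the remaining characters it is 'present'.
spiracle pair III lost (derived state 'present') is shared by Heliooma and Neois — a synapomorphy uniting that clade.
caudal autotomy: derived state 'absent' in Heliooma only — an autapomorphy, so it tells us nothing about relationships among taxa.
reduced hind limbs: derived state 'absent' in Acroina only — an autapomorphy, so it tells us nothing about relationships among taxa.
All ingroup taxa share the derived state 'present' for nictitating membrane; it defines the ingroup but does not resolve relationships within it.
Only Acroina and Haliites show the derived state 'absent' for retractile claws, supporting them as a clade.
Only Acroina, Haliites, and Telyx show the derived state 'present' for chelicerae fused, supporting them as a clade.
Most parsimonious ingroup topology: ((Heliooma,Neois),((Haliites,Acroina),Telyx)).
Telyx and Acroina share a more recent common ancestor with each other than either does with Heliooma, so Heliooma is the least closely related of the three.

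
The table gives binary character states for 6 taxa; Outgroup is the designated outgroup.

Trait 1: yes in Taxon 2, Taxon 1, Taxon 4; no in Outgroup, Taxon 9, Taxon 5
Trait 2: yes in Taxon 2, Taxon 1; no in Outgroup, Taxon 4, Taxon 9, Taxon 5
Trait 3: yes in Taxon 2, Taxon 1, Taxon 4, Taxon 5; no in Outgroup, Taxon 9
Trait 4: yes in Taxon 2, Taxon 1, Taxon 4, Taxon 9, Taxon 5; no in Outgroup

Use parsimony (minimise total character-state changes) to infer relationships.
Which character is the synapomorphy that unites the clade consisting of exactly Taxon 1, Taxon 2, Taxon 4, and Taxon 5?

Trait 3

The outgroup has state 'no' for every character, so 'yes' is the derived state throughout.
Trait 1: derived state 'yes' in Taxon 1, Taxon 2, and Taxon 4 only — synapomorphy for {Taxon 1, Taxon 2, Taxon 4}.
Trait 2 (derived state 'yes') is shared by Taxon 1 and Taxon 2 — a synapomorphy uniting that clade.
Trait 3 (derived state 'yes') is shared by Taxon 1, Taxon 2, Taxon 4, and Taxon 5 — a synapomorphy uniting that clade.
Trait 4 (derived state 'yes') is shared by all ingroup taxa — unites the whole ingroup.
Most parsimonious ingroup topology: ((((Taxon 2,Taxon 1),Taxon 4),Taxon 5),Taxon 9).
The clade {Taxon 1, Taxon 2, Taxon 4, Taxon 5} is supported by Trait 3: its derived state 'yes' occurs in exactly those taxa and in no other taxon (including the outgroup).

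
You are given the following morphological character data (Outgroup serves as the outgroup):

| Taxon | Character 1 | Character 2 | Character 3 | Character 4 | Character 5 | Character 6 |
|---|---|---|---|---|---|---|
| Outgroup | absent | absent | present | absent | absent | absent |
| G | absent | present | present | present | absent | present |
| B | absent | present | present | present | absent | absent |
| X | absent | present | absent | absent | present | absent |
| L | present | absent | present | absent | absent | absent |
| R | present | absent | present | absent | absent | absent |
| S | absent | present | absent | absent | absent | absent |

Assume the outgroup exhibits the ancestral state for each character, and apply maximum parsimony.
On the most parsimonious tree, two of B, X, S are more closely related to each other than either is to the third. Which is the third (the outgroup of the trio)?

Character polarity is set by the outgroup: the derived state is whichever differs from the outgroup's state, so for Character 3 the derived state is 'absent', and for the remaining characters it is 'present'.
Character 1: derived state 'present' in L and R only — synapomorphy for {L, R}.
Character 2: derived state 'present' in B, G, S, and X only — synapomorphy for {B, G, S, X}.
Character 3: derived state 'absent' in S and X only — synapomorphy for {S, X}.
Only B and G show the derived state 'present' for Character 4, supporting them as a clade.
Character 5: derived state 'present' in X only — an autapomorphy, so it tells us nothing about relationships among taxa.
Character 6 (derived state 'present') is unique to G (autapomorphy; uninformative for grouping).
Most parsimonious ingroup topology: ((R,L),((S,X),(G,B))).
S and X share a more recent common ancestor with each other than either does with B, so B is the least closely related of the three.

B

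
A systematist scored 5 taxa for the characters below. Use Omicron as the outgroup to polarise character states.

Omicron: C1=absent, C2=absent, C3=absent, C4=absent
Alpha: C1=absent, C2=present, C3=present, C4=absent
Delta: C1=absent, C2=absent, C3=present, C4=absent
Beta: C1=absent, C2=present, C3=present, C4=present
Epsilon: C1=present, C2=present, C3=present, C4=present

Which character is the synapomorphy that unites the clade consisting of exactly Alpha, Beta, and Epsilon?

C2

The outgroup has state 'absent' for every character, so 'present' is the derived state throughout.
C1 (derived state 'present') is unique to Epsilon (autapomorphy; uninformative for grouping).
C2 (derived state 'present') is shared by Alpha, Beta, and Epsilon — a synapomorphy uniting that clade.
All ingroup taxa share the derived state 'present' for C3; it defines the ingroup but does not resolve relationships within it.
Only Beta and Epsilon show the derived state 'present' for C4, supporting them as a clade.
Most parsimonious ingroup topology: ((Alpha,(Beta,Epsilon)),Delta).
The clade {Alpha, Beta, Epsilon} is supported by C2: its derived state 'present' occurs in exactly those taxa and in no other taxon (including the outgroup).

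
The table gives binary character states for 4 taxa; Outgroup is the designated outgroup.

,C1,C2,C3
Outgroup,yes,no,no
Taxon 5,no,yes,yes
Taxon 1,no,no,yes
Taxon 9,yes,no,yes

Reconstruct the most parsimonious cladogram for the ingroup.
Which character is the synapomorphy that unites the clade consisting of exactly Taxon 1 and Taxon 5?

Character polarity is set by the outgroup: the derived state is whichever differs from the outgroup's state, so for C1 the derived state is 'no', and for the remaining characters it is 'yes'.
C1 (derived state 'no') is shared by Taxon 1 and Taxon 5 — a synapomorphy uniting that clade.
C2: derived state 'yes' in Taxon 5 only — an autapomorphy, so it tells us nothing about relationships among taxa.
C3 (derived state 'yes') is shared by all ingroup taxa — unites the whole ingroup.
Most parsimonious ingroup topology: ((Taxon 5,Taxon 1),Taxon 9).
The clade {Taxon 1, Taxon 5} is supported by C1: its derived state 'no' occurs in exactly those taxa and in no other taxon (including the outgroup).

C1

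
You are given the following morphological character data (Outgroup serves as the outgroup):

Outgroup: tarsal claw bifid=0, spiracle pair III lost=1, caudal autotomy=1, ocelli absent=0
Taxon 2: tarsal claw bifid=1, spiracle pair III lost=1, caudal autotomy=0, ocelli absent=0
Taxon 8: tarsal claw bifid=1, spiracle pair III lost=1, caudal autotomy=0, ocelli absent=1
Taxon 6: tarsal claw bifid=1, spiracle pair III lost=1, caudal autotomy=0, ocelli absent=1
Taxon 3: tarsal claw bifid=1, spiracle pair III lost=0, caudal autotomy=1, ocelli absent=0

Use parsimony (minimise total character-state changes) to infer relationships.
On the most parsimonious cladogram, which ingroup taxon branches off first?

Taxon 3

Character polarity is set by the outgroup: the derived state is whichever differs from the outgroup's state, so for spiracle pair III lost, caudal autotomy the derived state is '0', and for the remaining characters it is '1'.
All ingroup taxa share the derived state '1' for tarsal claw bifid; it defines the ingroup but does not resolve relationships within it.
spiracle pair III lost: derived state '0' in Taxon 3 only — an autapomorphy, so it tells us nothing about relationships among taxa.
caudal autotomy: derived state '0' in Taxon 2, Taxon 6, and Taxon 8 only — synapomorphy for {Taxon 2, Taxon 6, Taxon 8}.
ocelli absent (derived state '1') is shared by Taxon 6 and Taxon 8 — a synapomorphy uniting that clade.
Most parsimonious ingroup topology: ((Taxon 2,(Taxon 8,Taxon 6)),Taxon 3).
Taxon 3 is sister to the clade containing all other ingroup taxa, so it is the earliest-diverging (most basal) ingroup lineage.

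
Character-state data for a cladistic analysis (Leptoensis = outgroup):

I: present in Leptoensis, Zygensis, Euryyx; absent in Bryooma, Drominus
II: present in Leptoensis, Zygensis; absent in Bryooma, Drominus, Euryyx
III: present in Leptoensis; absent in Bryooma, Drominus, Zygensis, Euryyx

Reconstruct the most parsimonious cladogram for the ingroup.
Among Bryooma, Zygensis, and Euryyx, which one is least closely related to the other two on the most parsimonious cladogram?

Zygensis

The outgroup has state 'present' for every character, so 'absent' is the derived state throughout.
I (derived state 'absent') is shared by Bryooma and Drominus — a synapomorphy uniting that clade.
II: derived state 'absent' in Bryooma, Drominus, and Euryyx only — synapomorphy for {Bryooma, Drominus, Euryyx}.
III (derived state 'absent') is shared by all ingroup taxa — unites the whole ingroup.
Most parsimonious ingroup topology: (((Bryooma,Drominus),Euryyx),Zygensis).
Euryyx and Bryooma share a more recent common ancestor with each other than either does with Zygensis, so Zygensis is the least closely related of the three.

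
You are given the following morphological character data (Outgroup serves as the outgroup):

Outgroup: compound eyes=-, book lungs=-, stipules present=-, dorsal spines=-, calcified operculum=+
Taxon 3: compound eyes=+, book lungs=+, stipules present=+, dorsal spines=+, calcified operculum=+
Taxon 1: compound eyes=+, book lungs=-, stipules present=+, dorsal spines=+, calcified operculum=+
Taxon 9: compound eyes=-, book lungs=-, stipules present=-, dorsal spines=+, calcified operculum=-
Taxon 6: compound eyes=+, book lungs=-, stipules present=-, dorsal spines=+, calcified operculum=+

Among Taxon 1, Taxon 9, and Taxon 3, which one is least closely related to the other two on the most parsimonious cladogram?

Taxon 9

Character polarity is set by the outgroup: the derived state is whichever differs from the outgroup's state, so for calcified operculum the derived state is '-', and for the remaining characters it is '+'.
compound eyes (derived state '+') is shared by Taxon 1, Taxon 3, and Taxon 6 — a synapomorphy uniting that clade.
book lungs (derived state '+') is unique to Taxon 3 (autapomorphy; uninformative for grouping).
Only Taxon 1 and Taxon 3 show the derived state '+' for stipules present, supporting them as a clade.
All ingroup taxa share the derived state '+' for dorsal spines; it defines the ingroup but does not resolve relationships within it.
calcified operculum: derived state '-' in Taxon 9 only — an autapomorphy, so it tells us nothing about relationships among taxa.
Most parsimonious ingroup topology: (Taxon 9,((Taxon 1,Taxon 3),Taxon 6)).
Taxon 3 and Taxon 1 share a more recent common ancestor with each other than either does with Taxon 9, so Taxon 9 is the least closely related of the three.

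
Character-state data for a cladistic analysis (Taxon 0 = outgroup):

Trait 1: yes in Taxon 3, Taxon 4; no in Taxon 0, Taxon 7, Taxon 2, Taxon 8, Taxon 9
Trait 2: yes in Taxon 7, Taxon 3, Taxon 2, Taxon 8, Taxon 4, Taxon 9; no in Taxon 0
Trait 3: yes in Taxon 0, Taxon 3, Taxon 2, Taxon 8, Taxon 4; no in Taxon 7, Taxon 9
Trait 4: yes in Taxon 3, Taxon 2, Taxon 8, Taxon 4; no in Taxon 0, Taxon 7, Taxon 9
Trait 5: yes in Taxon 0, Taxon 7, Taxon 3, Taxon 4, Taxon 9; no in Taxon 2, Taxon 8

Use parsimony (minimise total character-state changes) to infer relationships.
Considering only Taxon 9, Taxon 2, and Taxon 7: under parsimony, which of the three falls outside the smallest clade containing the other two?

Taxon 2

Character polarity is set by the outgroup: the derived state is whichever differs from the outgroup's state, so for Trait 3, Trait 5 the derived state is 'no', and for the remaining characters it is 'yes'.
Trait 1 (derived state 'yes') is shared by Taxon 3 and Taxon 4 — a synapomorphy uniting that clade.
Trait 2 (derived state 'yes') is shared by all ingroup taxa — unites the whole ingroup.
Trait 3 (derived state 'no') is shared by Taxon 7 and Taxon 9 — a synapomorphy uniting that clade.
Trait 4 (derived state 'yes') is shared by Taxon 2, Taxon 3, Taxon 4, and Taxon 8 — a synapomorphy uniting that clade.
Only Taxon 2 and Taxon 8 show the derived state 'no' for Trait 5, supporting them as a clade.
Most parsimonious ingroup topology: ((Taxon 7,Taxon 9),((Taxon 3,Taxon 4),(Taxon 2,Taxon 8))).
Taxon 9 and Taxon 7 share a more recent common ancestor with each other than either does with Taxon 2, so Taxon 2 is the least closely related of the three.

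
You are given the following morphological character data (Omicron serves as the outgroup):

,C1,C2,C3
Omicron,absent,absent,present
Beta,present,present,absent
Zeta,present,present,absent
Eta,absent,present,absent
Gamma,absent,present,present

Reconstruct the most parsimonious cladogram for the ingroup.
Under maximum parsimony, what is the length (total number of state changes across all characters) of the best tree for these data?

Character polarity is set by the outgroup: the derived state is whichever differs from the outgroup's state, so for C3 the derived state is 'absent', and for the remaining characters it is 'present'.
C1 (derived state 'present') is shared by Beta and Zeta — a synapomorphy uniting that clade.
C2 (derived state 'present') is shared by all ingroup taxa — unites the whole ingroup.
C3 (derived state 'absent') is shared by Beta, Eta, and Zeta — a synapomorphy uniting that clade.
Most parsimonious ingroup topology: (((Beta,Zeta),Eta),Gamma).
Changes per character on this tree: C1: 1; C2: 1; C3: 1.
Total = 3.

3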